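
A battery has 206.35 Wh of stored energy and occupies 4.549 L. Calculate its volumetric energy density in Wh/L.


Volumetric ED = 206.35 Wh / 4.549 L = 45.36 Wh/L

45.36 Wh/L


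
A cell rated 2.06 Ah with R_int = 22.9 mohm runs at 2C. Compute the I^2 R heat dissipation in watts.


Convert: R = 22.9 mohm = 0.0229 ohm
Step 1: I = C_rate * capacity = 2 * 2.06 = 4.12 A
Step 2: Q = I^2 * R = 4.12^2 * 0.0229 = 16.974 * 0.0229 = 0.3887 W

0.3887 W


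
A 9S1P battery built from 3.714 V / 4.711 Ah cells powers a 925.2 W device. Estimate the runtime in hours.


Step 1: E_pack = Ns * V_cell * Np * C_cell = 9 * 3.714 * 1 * 4.711 = 157.47 Wh
Step 2: t = E_pack / P = 157.47 / 925.2 = 0.1702 hr

0.1702 hr


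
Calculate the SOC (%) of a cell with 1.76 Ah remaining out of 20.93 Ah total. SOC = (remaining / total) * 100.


SOC% = 1.76 / 20.93 * 100 = 8.409%

8.409%


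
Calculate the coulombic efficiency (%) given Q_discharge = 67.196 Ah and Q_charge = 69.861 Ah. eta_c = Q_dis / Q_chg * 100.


eta_c = Q_dis / Q_chg * 100 = 67.196 / 69.861 * 100 = 96.19%

96.19%


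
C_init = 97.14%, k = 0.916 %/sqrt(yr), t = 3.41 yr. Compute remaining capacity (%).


sqrt(t) = sqrt(3.41) = 1.8466
C_final = 97.14 - 0.916 * 1.8466 = 95.45%

95.45%


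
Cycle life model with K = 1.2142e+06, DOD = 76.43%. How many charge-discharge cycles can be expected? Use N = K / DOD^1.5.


Step 1: DOD^1.5 = 76.43^1.5 = 668.18
Step 2: N = 1.2142e+06 / 668.18 = 1817 cycles

1817 cycles


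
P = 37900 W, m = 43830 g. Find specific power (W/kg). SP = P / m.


Convert: m = 43830 g = 43.83 kg
Specific power = 37900 W / 43.83 kg = 864.7 W/kg

864.7 W/kg


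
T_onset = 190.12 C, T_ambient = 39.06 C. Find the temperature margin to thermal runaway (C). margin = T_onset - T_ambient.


Safety margin = 190.12 C - 39.06 C = 151.06 C

151.06 C


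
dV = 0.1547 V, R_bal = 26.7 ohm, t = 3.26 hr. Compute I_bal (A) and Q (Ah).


First, Ohm's law: I_bal = 0.1547 V / 26.7 ohm = 0.005794 A
Then Q = I * t = 0.005794 A * 3.26 hr = 0.01889 Ah

I=0.005794 A, Q=0.01889 Ah


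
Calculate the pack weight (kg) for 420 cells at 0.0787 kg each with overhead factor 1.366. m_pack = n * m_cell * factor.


m_pack = n * m_cell * overhead = 420 * 0.0787 * 1.366 = 45.15 kg

45.15 kg


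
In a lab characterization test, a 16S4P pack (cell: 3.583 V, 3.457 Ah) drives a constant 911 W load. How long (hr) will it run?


Step 1: E_pack = Ns * V_cell * Np * C_cell = 16 * 3.583 * 4 * 3.457 = 792.73 Wh
Step 2: t = E_pack / P = 792.73 / 911 = 0.8702 hr

0.8702 hr


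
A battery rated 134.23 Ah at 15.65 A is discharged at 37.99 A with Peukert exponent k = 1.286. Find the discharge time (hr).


Step 1: t_rated = C / I_rated = 134.23 / 15.65 = 8.577 hr
Step 2: ratio = 15.65 / 37.99 = 0.41195
Step 3: ratio^k = 0.41195^1.286 = 0.31966
Step 4: t = t_rated * ratio^k = 8.577 * 0.31966 = 2.742 hr

2.742 hr


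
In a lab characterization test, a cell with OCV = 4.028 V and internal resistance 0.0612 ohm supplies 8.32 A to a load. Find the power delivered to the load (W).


Step 1: V_terminal = OCV - I*R = 4.028 - 8.32 * 0.0612 = 3.5188 V
Step 2: P_out = V_terminal * I = 3.5188 * 8.32 = 29.28 W

29.28 W


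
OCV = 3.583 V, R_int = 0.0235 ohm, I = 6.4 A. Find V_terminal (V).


V = OCV - I*R = 3.583 - 6.4 * 0.0235 = 3.433 V

3.433 V


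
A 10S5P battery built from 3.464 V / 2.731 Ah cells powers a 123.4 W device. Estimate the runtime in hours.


Step 1: E_pack = Ns * V_cell * Np * C_cell = 10 * 3.464 * 5 * 2.731 = 473.01 Wh
Step 2: t = E_pack / P = 473.01 / 123.4 = 3.833 hr

3.833 hr


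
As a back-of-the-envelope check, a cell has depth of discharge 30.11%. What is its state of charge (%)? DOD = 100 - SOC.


SOC = 100 - DOD = 100 - 30.11 = 69.89%

69.89%


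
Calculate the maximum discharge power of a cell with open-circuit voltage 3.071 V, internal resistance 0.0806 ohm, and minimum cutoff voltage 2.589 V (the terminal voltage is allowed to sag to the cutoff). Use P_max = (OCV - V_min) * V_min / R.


dV = OCV - V_min = 0.482 V (so I_max = dV / R)
P_max = dV * V_min / R = 0.482 * 2.589 / 0.0806 = 15.48 W

15.48 W


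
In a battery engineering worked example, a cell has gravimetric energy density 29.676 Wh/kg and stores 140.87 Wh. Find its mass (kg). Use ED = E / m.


m = E / ED = 140.87 / 29.676 = 4.747 kg

4.747 kg


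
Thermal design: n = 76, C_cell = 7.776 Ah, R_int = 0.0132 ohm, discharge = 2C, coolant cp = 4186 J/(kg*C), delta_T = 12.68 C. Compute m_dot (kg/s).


Step 1: I = 2 * 7.776 = 15.552 A
Step 2: Q_cell = I^2 * R = 15.552^2 * 0.0132 = 3.1926 W
Step 3: Q_total = 76 * 3.1926 = 242.64 W
Step 4: m_dot = Q_total / (cp * dT) = 242.64 / (4186 * 12.68) = 0.004571 kg/s

0.004571 kg/s


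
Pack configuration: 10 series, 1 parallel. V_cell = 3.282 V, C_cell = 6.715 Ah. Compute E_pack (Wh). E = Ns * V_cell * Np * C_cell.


V_pack = 10 * 3.282 = 32.82 V
C_pack = 1 * 6.715 = 6.715 Ah
E = V_pack * C_pack = 32.82 * 6.715 = 220.4 Wh

220.4 Wh


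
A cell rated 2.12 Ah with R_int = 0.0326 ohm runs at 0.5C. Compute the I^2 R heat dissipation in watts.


Step 1: I = C_rate * capacity = 0.5 * 2.12 = 1.06 A
Step 2: Q = I^2 * R = 1.06^2 * 0.0326 = 1.1236 * 0.0326 = 0.03663 W

0.03663 W


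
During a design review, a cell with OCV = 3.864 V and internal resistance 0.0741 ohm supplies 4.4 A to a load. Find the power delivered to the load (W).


Step 1: V_terminal = OCV - I*R = 3.864 - 4.4 * 0.0741 = 3.538 V
Step 2: P_out = V_terminal * I = 3.538 * 4.4 = 15.57 W

15.57 W


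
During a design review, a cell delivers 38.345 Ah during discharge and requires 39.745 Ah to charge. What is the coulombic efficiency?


eta_c = Q_dis / Q_chg * 100 = 38.345 / 39.745 * 100 = 96.48%

96.48%


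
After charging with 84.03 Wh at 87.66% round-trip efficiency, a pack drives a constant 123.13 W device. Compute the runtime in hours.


Step 1: E_discharge = eta/100 * E_charge = 87.66/100 * 84.03 = 73.661 Wh
Step 2: t = E_discharge / P = 73.661 / 123.13 = 0.5982 hr

0.5982 hr


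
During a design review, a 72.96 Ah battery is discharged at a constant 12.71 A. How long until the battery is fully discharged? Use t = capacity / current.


Runtime = 72.96 Ah / 12.71 A = 5.740 hr

5.740 hr


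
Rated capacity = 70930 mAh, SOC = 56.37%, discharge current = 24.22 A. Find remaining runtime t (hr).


Convert: C_total = 70930 mAh = 70.93 Ah
Step 1: remaining = SOC/100 * C_total = 56.37/100 * 70.93 = 39.983 Ah
Step 2: t = remaining / I = 39.983 / 24.22 = 1.651 hr

1.651 hr


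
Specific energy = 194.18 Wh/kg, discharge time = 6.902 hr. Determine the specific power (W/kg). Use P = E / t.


Specific power = 194.18 Wh/kg / 6.902 hr = 28.13 W/kg

28.13 W/kg


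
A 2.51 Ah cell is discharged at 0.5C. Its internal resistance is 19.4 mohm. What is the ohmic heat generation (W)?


Convert: R = 19.4 mohm = 0.0194 ohm
Step 1: I = C_rate * capacity = 0.5 * 2.51 = 1.255 A
Step 2: Q = I^2 * R = 1.255^2 * 0.0194 = 1.575 * 0.0194 = 0.03056 W

0.03056 W


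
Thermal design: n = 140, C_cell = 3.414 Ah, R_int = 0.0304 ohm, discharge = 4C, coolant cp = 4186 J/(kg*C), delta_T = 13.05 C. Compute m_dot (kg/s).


Step 1: I = 4 * 3.414 = 13.656 A
Step 2: Q_cell = I^2 * R = 13.656^2 * 0.0304 = 5.6692 W
Step 3: Q_total = 140 * 5.6692 = 793.69 W
Step 4: m_dot = Q_total / (cp * dT) = 793.69 / (4186 * 13.05) = 0.01453 kg/s

0.01453 kg/s


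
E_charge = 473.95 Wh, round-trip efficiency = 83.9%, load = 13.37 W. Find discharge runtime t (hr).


Step 1: E_discharge = eta/100 * E_charge = 83.9/100 * 473.95 = 397.64 Wh
Step 2: t = E_discharge / P = 397.64 / 13.37 = 29.74 hr

29.74 hr


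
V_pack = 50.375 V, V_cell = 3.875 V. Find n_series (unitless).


n = V_pack / V_cell = 50.375 / 3.875 = 13

13


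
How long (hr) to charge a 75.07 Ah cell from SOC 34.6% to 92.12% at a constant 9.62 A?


delta_Ah = 75.07 * (92.12 - 34.6) / 100 = 43.18 Ah
t = delta_Ah / I = 43.18 / 9.62 = 4.489 hr

4.489 hr


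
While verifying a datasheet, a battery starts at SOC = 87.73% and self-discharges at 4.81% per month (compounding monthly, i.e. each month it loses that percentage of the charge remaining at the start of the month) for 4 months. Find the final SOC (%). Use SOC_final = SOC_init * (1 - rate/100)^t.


decay = (1 - 4.81/100)^4 = 0.82104
SOC_final = 87.73 * 0.82104 = 72.03%

72.03%


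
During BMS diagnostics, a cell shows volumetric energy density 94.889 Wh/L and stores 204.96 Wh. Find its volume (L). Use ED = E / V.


V = E / ED = 204.96 / 94.889 = 2.160 L

2.160 L


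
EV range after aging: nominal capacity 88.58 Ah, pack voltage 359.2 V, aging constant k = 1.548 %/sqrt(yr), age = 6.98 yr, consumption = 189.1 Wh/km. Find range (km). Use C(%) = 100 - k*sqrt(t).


Step 1: capacity retention = 100 - 1.548 * sqrt(6.98) = 100 - 1.548 * 2.642 = 95.91%
Step 2: C_now = 88.58 * 95.91/100 = 84.957 Ah
Step 3: E_pack = V * C_now = 359.2 * 84.957 = 30517 Wh
Step 4: range = E_pack / consumption = 30517 / 189.1 = 161.4 km

161.4 km


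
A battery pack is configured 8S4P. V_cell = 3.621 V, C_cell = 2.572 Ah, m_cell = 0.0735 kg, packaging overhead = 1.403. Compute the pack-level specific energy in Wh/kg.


Step 1: V_pack = 8 * 3.621 = 28.968 V
Step 2: C_pack = 4 * 2.572 = 10.288 Ah
Step 3: E_pack = V_pack * C_pack = 28.968 * 10.288 = 298.02 Wh
Step 4: m_pack = 8 * 4 * 0.0735 * 1.403 = 3.2999 kg
Step 5: ED = E_pack / m_pack = 298.02 / 3.2999 = 90.31 Wh/kg

90.31 Wh/kg


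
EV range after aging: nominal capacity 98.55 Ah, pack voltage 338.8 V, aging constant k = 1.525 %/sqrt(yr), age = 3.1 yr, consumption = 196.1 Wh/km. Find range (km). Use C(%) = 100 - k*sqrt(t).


Step 1: capacity retention = 100 - 1.525 * sqrt(3.1) = 100 - 1.525 * 1.7607 = 97.315%
Step 2: C_now = 98.55 * 97.315/100 = 95.904 Ah
Step 3: E_pack = V * C_now = 338.8 * 95.904 = 32492 Wh
Step 4: range = E_pack / consumption = 32492 / 196.1 = 165.7 km

165.7 km


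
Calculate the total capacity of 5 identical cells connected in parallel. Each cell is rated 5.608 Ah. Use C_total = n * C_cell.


C_total = 5 * 5.608 = 28.04 Ah

28.04 Ah


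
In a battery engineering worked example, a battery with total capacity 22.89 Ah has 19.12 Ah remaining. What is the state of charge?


SOC% = 19.12 / 22.89 * 100 = 83.53%

83.53%


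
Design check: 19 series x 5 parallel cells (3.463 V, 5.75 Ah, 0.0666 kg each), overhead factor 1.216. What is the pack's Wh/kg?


Step 1: V_pack = 19 * 3.463 = 65.797 V
Step 2: C_pack = 5 * 5.75 = 28.75 Ah
Step 3: E_pack = V_pack * C_pack = 65.797 * 28.75 = 1891.7 Wh
Step 4: m_pack = 19 * 5 * 0.0666 * 1.216 = 7.6936 kg
Step 5: ED = E_pack / m_pack = 1891.7 / 7.6936 = 245.9 Wh/kg

245.9 Wh/kg


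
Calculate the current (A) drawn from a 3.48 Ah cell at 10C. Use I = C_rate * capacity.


At 10C: I = 10 * 3.48 Ah = 34.8 A

34.8 A


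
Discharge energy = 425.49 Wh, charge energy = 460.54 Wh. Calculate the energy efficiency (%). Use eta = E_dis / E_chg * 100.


Round-trip efficiency = 425.49/460.54 * 100% = 92.39%

92.39%


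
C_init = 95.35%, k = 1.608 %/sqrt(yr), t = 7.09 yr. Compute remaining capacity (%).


sqrt(t) = sqrt(7.09) = 2.6627
C_final = 95.35 - 1.608 * 2.6627 = 91.07%

91.07%


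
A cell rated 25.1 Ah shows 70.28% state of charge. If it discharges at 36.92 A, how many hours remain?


Step 1: remaining = SOC/100 * C_total = 70.28/100 * 25.1 = 17.64 Ah
Step 2: t = remaining / I = 17.64 / 36.92 = 0.4778 hr

0.4778 hr


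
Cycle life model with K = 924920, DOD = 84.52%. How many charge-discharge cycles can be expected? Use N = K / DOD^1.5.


DOD^1.5 = 777.03
N = K / DOD^1.5 = 924920 / 777.03 = 1190

1190 cycles


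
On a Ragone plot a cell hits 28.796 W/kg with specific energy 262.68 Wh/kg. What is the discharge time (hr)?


t = E / P = 262.68 / 28.796 = 9.122 hr

9.122 hr


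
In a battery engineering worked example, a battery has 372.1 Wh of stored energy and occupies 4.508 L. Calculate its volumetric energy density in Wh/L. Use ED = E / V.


ED = E / V = 372.1 / 4.508 = 82.54 Wh/L

82.54 Wh/L


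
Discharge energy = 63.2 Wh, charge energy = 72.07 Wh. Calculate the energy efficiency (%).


Round-trip efficiency = 63.2/72.07 * 100% = 87.69%

87.69%


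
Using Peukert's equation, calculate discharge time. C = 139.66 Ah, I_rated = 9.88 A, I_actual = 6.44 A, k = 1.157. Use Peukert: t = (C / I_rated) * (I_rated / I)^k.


Step 1: t_rated = C / I_rated = 139.66 / 9.88 = 14.136 hr
Step 2: ratio = 9.88 / 6.44 = 1.5342
Step 3: ratio^k = 1.5342^1.157 = 1.6408
Step 4: t = t_rated * ratio^k = 14.136 * 1.6408 = 23.19 hr

23.19 hr


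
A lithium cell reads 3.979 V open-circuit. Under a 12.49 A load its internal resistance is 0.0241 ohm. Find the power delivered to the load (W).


Step 1: V_terminal = OCV - I*R = 3.979 - 12.49 * 0.0241 = 3.678 V
Step 2: P_out = V_terminal * I = 3.678 * 12.49 = 45.94 W

45.94 W


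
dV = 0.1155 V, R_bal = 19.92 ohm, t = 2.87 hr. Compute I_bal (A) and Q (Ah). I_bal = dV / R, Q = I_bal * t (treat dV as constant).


First, Ohm's law: I_bal = 0.1155 V / 19.92 ohm = 0.0057982 A
Then Q = I * t = 0.0057982 A * 2.87 hr = 0.01664 Ah

I=0.0057982 A, Q=0.01664 Ah


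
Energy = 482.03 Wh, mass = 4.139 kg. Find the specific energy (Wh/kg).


Specific energy = 482.03 Wh / 4.139 kg = 116.5 Wh/kg

116.5 Wh/kg


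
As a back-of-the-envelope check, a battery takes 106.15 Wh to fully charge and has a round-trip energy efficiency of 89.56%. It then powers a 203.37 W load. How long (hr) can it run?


Step 1: E_discharge = eta/100 * E_charge = 89.56/100 * 106.15 = 95.068 Wh
Step 2: t = E_discharge / P = 95.068 / 203.37 = 0.4675 hr

0.4675 hr


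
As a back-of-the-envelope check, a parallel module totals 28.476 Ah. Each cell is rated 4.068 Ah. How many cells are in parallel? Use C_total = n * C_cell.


n = C_total / C_cell = 28.476 / 4.068 = 7

7


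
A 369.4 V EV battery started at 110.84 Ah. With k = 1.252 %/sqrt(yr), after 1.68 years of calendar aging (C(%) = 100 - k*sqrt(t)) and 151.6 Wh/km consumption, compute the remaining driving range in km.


Step 1: capacity retention = 100 - 1.252 * sqrt(1.68) = 100 - 1.252 * 1.2961 = 98.377%
Step 2: C_now = 110.84 * 98.377/100 = 109.04 Ah
Step 3: E_pack = V * C_now = 369.4 * 109.04 = 40279 Wh
Step 4: range = E_pack / consumption = 40279 / 151.6 = 265.7 km

265.7 km


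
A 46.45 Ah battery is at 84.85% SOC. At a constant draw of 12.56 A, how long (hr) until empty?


Step 1: remaining = SOC/100 * C_total = 84.85/100 * 46.45 = 39.413 Ah
Step 2: t = remaining / I = 39.413 / 12.56 = 3.138 hr

3.138 hr


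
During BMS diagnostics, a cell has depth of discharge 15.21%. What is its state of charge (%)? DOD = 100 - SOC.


SOC = 100 - DOD = 100 - 15.21 = 84.79%

84.79%


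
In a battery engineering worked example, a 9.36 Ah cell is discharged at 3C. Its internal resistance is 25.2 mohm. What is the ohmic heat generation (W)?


Convert: R = 25.2 mohm = 0.0252 ohm
Step 1: I = C_rate * capacity = 3 * 9.36 = 28.08 A
Step 2: Q = I^2 * R = 28.08^2 * 0.0252 = 788.49 * 0.0252 = 19.87 W

19.87 W


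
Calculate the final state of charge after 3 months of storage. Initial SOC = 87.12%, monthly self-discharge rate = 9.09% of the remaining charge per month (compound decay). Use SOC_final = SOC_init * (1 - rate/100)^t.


decay = (1 - 9.09/100)^3 = 0.75134
SOC_final = 87.12 * 0.75134 = 65.46%

65.46%


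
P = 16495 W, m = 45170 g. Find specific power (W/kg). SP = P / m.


Convert: m = 45170 g = 45.17 kg
SP = P / m = 16495 / 45.17 = 365.2 W/kg

365.2 W/kg


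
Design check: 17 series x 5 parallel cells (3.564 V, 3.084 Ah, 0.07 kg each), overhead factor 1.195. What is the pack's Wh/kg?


Step 1: V_pack = 17 * 3.564 = 60.588 V
Step 2: C_pack = 5 * 3.084 = 15.42 Ah
Step 3: E_pack = V_pack * C_pack = 60.588 * 15.42 = 934.27 Wh
Step 4: m_pack = 17 * 5 * 0.07 * 1.195 = 7.1103 kg
Step 5: ED = E_pack / m_pack = 934.27 / 7.1103 = 131.4 Wh/kg

131.4 Wh/kg


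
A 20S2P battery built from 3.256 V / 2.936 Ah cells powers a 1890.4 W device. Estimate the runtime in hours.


Step 1: E_pack = Ns * V_cell * Np * C_cell = 20 * 3.256 * 2 * 2.936 = 382.38 Wh
Step 2: t = E_pack / P = 382.38 / 1890.4 = 0.2023 hr

0.2023 hr


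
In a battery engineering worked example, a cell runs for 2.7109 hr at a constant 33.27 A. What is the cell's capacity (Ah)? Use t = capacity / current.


C = I * t = 33.27 * 2.7109 = 90.19 Ah

90.19 Ah


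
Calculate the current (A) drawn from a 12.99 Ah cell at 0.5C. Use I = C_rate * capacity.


At 0.5C: I = 0.5 * 12.99 Ah = 6.495 A

6.495 A


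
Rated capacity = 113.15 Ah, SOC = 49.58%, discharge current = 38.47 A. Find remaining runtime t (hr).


Step 1: remaining = SOC/100 * C_total = 49.58/100 * 113.15 = 56.1 Ah
Step 2: t = remaining / I = 56.1 / 38.47 = 1.458 hr

1.458 hr


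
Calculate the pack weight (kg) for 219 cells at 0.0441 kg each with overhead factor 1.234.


m_pack = n * m_cell * overhead = 219 * 0.0441 * 1.234 = 11.92 kg

11.92 kg


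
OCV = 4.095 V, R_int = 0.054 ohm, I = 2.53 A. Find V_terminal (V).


IR drop = 2.53 * 0.054 = 0.13662 V
V = 4.095 - 0.13662 = 3.958 V

3.958 V


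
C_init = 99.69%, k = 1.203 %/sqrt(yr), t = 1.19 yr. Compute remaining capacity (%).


Step 1: sqrt(1.19 yr) = 1.0909
Step 2: drop = 1.203 * 1.0909 = 1.3124
Step 3: C_final = 99.69 - 1.3124 = 98.38%

98.38%


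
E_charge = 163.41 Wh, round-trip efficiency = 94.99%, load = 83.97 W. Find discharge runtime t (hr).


Step 1: E_discharge = eta/100 * E_charge = 94.99/100 * 163.41 = 155.22 Wh
Step 2: t = E_discharge / P = 155.22 / 83.97 = 1.849 hr

1.849 hr


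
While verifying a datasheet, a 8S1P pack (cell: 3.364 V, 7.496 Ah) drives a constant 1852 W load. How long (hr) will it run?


Step 1: E_pack = Ns * V_cell * Np * C_cell = 8 * 3.364 * 1 * 7.496 = 201.73 Wh
Step 2: t = E_pack / P = 201.73 / 1852 = 0.1089 hr

0.1089 hr


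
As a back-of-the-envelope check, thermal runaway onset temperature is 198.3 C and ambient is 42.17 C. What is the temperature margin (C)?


margin = T_onset - T_ambient = 198.3 - 42.17 = 156.13 C

156.13 C


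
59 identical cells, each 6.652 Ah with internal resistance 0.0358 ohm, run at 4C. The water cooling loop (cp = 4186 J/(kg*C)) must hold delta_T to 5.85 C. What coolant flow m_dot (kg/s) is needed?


Step 1: I = 4 * 6.652 = 26.608 A
Step 2: Q_cell = I^2 * R = 26.608^2 * 0.0358 = 25.346 W
Step 3: Q_total = 59 * 25.346 = 1495.4 W
Step 4: m_dot = Q_total / (cp * dT) = 1495.4 / (4186 * 5.85) = 0.06107 kg/s

0.06107 kg/s


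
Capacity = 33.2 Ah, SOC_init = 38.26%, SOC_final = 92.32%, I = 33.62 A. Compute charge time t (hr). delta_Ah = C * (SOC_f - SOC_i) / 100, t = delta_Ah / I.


Step 1: dSOC = 92.32% - 38.26% = 54.06%
Step 2: delta_Ah = 33.2 * 54.06 / 100 = 17.948 Ah
Step 3: t = 17.948 / 33.62 = 0.5338 hr

0.5338 hr


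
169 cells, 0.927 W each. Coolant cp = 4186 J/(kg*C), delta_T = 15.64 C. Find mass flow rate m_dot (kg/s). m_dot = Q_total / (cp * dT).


Q_total = 169 * 0.927 = 156.66 W
m_dot = Q_total / (cp * dT) = 156.66 / (4186 * 15.64) = 0.002393 kg/s

0.002393 kg/s


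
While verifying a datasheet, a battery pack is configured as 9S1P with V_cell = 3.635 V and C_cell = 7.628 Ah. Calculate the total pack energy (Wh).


E = Ns * Vcell * Np * Ccell = 9 * 3.635 * 1 * 7.628 = 249.6 Wh

249.6 Wh


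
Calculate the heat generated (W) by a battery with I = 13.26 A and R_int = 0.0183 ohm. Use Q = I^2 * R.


Q = I^2 * R = 13.26^2 * 0.0183 = 3.218 W

3.218 W


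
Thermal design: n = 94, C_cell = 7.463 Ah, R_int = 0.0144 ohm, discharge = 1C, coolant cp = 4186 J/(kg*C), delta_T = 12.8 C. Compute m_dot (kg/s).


Step 1: I = 1 * 7.463 = 7.463 A
Step 2: Q_cell = I^2 * R = 7.463^2 * 0.0144 = 0.80203 W
Step 3: Q_total = 94 * 0.80203 = 75.391 W
Step 4: m_dot = Q_total / (cp * dT) = 75.391 / (4186 * 12.8) = 0.001407 kg/s

0.001407 kg/s


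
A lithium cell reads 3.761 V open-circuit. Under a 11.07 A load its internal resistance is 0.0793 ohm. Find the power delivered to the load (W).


Step 1: V_terminal = OCV - I*R = 3.761 - 11.07 * 0.0793 = 2.8831 V
Step 2: P_out = V_terminal * I = 2.8831 * 11.07 = 31.92 W

31.92 W


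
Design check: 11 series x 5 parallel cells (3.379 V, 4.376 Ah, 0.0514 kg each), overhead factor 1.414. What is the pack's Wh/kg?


Step 1: V_pack = 11 * 3.379 = 37.169 V
Step 2: C_pack = 5 * 4.376 = 21.88 Ah
Step 3: E_pack = V_pack * C_pack = 37.169 * 21.88 = 813.26 Wh
Step 4: m_pack = 11 * 5 * 0.0514 * 1.414 = 3.9974 kg
Step 5: ED = E_pack / m_pack = 813.26 / 3.9974 = 203.4 Wh/kg

203.4 Wh/kg


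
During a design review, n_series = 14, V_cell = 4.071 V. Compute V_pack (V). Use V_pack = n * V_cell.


With 14 cells in series at 4.071 V each, V_pack = 56.994 V

56.994 V


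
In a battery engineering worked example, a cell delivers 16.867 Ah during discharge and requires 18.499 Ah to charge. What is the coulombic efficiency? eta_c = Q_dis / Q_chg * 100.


Coulombic efficiency = 16.867/18.499 * 100% = 91.18%

91.18%


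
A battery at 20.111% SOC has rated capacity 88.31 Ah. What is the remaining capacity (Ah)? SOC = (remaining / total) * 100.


remaining = SOC / 100 * total = 20.111 / 100 * 88.31 = 17.76 Ah

17.76 Ah


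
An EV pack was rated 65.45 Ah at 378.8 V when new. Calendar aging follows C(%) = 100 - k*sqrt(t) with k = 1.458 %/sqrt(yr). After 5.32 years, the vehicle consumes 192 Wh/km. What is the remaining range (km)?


Step 1: capacity retention = 100 - 1.458 * sqrt(5.32) = 100 - 1.458 * 2.3065 = 96.637%
Step 2: C_now = 65.45 * 96.637/100 = 63.249 Ah
Step 3: E_pack = V * C_now = 378.8 * 63.249 = 23959 Wh
Step 4: range = E_pack / consumption = 23959 / 192 = 124.8 km

124.8 km


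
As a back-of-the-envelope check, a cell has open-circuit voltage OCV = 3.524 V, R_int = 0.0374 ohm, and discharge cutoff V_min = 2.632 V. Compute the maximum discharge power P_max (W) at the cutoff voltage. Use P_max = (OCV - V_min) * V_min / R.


dV = OCV - V_min = 0.892 V (so I_max = dV / R)
P_max = dV * V_min / R = 0.892 * 2.632 / 0.0374 = 62.77 W

62.77 W


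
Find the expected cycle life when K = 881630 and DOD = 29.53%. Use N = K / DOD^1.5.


DOD^1.5 = 160.47
N = K / DOD^1.5 = 881630 / 160.47 = 5494

5494 cycles


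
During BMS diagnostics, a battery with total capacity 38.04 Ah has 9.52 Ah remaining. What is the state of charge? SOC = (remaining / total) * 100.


SOC% = 9.52 / 38.04 * 100 = 25.03%

25.03%


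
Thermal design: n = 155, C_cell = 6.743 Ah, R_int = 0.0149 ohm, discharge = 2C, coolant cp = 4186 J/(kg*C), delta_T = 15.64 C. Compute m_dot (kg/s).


Step 1: I = 2 * 6.743 = 13.486 A
Step 2: Q_cell = I^2 * R = 13.486^2 * 0.0149 = 2.7099 W
Step 3: Q_total = 155 * 2.7099 = 420.03 W
Step 4: m_dot = Q_total / (cp * dT) = 420.03 / (4186 * 15.64) = 0.006416 kg/s

0.006416 kg/s


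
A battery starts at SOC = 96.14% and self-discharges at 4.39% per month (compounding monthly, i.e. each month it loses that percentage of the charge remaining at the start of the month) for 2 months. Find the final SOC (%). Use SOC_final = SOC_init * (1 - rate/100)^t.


decay = (1 - 4.39/100)^2 = 0.91413
SOC_final = 96.14 * 0.91413 = 87.88%

87.88%


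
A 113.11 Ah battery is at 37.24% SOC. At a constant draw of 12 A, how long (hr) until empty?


Step 1: remaining = SOC/100 * C_total = 37.24/100 * 113.11 = 42.122 Ah
Step 2: t = remaining / I = 42.122 / 12 = 3.510 hr

3.510 hr


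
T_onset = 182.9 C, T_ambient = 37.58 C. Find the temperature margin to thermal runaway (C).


Safety margin = 182.9 C - 37.58 C = 145.32 C

145.32 C


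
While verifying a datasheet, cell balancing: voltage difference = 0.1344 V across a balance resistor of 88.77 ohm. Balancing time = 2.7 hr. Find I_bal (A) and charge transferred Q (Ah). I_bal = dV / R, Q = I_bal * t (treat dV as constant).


I_bal = dV / R = 0.1344 / 88.77 = 0.001514 A
Q = I_bal * t = 0.001514 * 2.7 = 0.004088 Ah

I=0.001514 A, Q=0.004088 Ah


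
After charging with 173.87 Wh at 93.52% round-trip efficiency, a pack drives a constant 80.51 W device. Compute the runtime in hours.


Step 1: E_discharge = eta/100 * E_charge = 93.52/100 * 173.87 = 162.6 Wh
Step 2: t = E_discharge / P = 162.6 / 80.51 = 2.020 hr

2.020 hr


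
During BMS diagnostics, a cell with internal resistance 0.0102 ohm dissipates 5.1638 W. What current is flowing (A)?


I = sqrt(Q / R) = sqrt(5.1638 / 0.0102) = sqrt(506.25) = 22.50 A

22.50 A


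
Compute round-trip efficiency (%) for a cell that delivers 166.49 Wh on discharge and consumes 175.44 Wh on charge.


eta_e = E_dis / E_chg * 100 = 166.49 / 175.44 * 100 = 94.90%

94.90%


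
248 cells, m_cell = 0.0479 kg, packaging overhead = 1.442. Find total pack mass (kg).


m_pack = n * m_cell * overhead = 248 * 0.0479 * 1.442 = 17.13 kg

17.13 kg


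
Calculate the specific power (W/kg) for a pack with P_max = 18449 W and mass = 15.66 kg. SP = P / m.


Specific power = 18449 W / 15.66 kg = 1178 W/kg

1178 W/kg


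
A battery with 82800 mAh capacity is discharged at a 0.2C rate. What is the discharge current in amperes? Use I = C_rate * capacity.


Convert: capacity = 82800 mAh = 82.8 Ah
At 0.2C: I = 0.2 * 82.8 Ah = 16.56 A

16.56 A


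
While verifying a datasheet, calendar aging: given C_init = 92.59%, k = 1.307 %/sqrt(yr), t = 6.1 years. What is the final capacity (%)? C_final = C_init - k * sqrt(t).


sqrt(t) = sqrt(6.1) = 2.4698
C_final = 92.59 - 1.307 * 2.4698 = 89.36%

89.36%


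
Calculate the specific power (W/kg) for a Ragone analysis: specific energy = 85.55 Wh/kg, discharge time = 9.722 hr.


Specific power = 85.55 Wh/kg / 9.722 hr = 8.800 W/kg

8.800 W/kg


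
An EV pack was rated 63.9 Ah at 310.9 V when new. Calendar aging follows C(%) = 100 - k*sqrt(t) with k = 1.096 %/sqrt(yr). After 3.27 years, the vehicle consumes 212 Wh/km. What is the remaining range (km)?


Step 1: capacity retention = 100 - 1.096 * sqrt(3.27) = 100 - 1.096 * 1.8083 = 98.018%
Step 2: C_now = 63.9 * 98.018/100 = 62.634 Ah
Step 3: E_pack = V * C_now = 310.9 * 62.634 = 19473 Wh
Step 4: range = E_pack / consumption = 19473 / 212 = 91.85 km

91.85 km


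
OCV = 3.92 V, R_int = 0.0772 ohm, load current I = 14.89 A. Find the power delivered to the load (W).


Step 1: V_terminal = OCV - I*R = 3.92 - 14.89 * 0.0772 = 2.7705 V
Step 2: P_out = V_terminal * I = 2.7705 * 14.89 = 41.25 W

41.25 W


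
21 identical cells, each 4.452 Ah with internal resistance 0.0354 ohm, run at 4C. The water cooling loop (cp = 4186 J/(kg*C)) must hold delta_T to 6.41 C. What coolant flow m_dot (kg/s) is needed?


Step 1: I = 4 * 4.452 = 17.808 A
Step 2: Q_cell = I^2 * R = 17.808^2 * 0.0354 = 11.226 W
Step 3: Q_total = 21 * 11.226 = 235.75 W
Step 4: m_dot = Q_total / (cp * dT) = 235.75 / (4186 * 6.41) = 0.008786 kg/s

0.008786 kg/s


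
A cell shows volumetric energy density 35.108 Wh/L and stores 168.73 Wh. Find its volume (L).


V = E / ED = 168.73 / 35.108 = 4.806 L

4.806 L


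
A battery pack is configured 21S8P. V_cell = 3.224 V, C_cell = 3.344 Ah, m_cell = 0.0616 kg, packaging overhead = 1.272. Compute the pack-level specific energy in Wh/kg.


Step 1: V_pack = 21 * 3.224 = 67.704 V
Step 2: C_pack = 8 * 3.344 = 26.752 Ah
Step 3: E_pack = V_pack * C_pack = 67.704 * 26.752 = 1811.2 Wh
Step 4: m_pack = 21 * 8 * 0.0616 * 1.272 = 13.164 kg
Step 5: ED = E_pack / m_pack = 1811.2 / 13.164 = 137.6 Wh/kg

137.6 Wh/kg


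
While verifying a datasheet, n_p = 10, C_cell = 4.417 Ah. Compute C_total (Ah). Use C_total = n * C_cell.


Parallel capacities add: 10 * 4.417 Ah = 44.17 Ah

44.17 Ah


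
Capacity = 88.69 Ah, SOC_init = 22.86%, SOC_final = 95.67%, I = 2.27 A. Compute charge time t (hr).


delta_Ah = 88.69 * (95.67 - 22.86) / 100 = 64.575 Ah
t = delta_Ah / I = 64.575 / 2.27 = 28.45 hr

28.45 hr


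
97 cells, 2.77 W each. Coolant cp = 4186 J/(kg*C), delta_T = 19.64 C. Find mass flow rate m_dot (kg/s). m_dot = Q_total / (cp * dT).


Q_total = 97 * 2.77 = 268.69 W
m_dot = Q_total / (cp * dT) = 268.69 / (4186 * 19.64) = 0.003268 kg/s

0.003268 kg/s


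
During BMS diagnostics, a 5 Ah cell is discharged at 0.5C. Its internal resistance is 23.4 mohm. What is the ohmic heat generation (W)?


Convert: R = 23.4 mohm = 0.0234 ohm
Step 1: I = C_rate * capacity = 0.5 * 5 = 2.5 A
Step 2: Q = I^2 * R = 2.5^2 * 0.0234 = 6.25 * 0.0234 = 0.1463 W

0.1463 W


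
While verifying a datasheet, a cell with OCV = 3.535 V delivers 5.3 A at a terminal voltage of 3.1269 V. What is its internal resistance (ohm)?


R = (OCV - V) / I = (3.535 - 3.1269) / 5.3 = 0.07700 ohm

0.07700 ohm


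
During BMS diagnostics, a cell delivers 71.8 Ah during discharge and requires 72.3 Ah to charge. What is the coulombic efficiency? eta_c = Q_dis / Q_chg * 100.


eta_c = Q_dis / Q_chg * 100 = 71.8 / 72.3 * 100 = 99.31%

99.31%


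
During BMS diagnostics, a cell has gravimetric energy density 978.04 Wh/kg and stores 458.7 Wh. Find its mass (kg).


m = E / ED = 458.7 / 978.04 = 0.4690 kg

0.4690 kg


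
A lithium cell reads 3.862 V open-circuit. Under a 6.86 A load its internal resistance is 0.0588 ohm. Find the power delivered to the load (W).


Step 1: V_terminal = OCV - I*R = 3.862 - 6.86 * 0.0588 = 3.4586 V
Step 2: P_out = V_terminal * I = 3.4586 * 6.86 = 23.73 W

23.73 W


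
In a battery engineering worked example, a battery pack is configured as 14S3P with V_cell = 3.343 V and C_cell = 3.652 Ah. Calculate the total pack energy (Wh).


E = Ns * Vcell * Np * Ccell = 14 * 3.343 * 3 * 3.652 = 512.8 Wh

512.8 Wh


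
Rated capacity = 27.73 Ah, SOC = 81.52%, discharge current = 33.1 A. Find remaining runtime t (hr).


Step 1: remaining = SOC/100 * C_total = 81.52/100 * 27.73 = 22.605 Ah
Step 2: t = remaining / I = 22.605 / 33.1 = 0.6829 hr

0.6829 hr


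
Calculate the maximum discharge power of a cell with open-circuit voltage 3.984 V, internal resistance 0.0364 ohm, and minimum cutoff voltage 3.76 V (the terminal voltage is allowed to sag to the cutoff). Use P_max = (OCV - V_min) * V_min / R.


P_max = (OCV - V_min) * V_min / R = (3.984 - 3.76) * 3.76 / 0.0364 = 0.224 * 3.76 / 0.0364 = 23.14 W

23.14 W


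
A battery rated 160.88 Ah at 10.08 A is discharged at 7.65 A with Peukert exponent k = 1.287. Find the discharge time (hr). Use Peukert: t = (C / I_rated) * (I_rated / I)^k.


t_rated = C / I_rated = 160.88 / 10.08 = 15.96 hr
(I_rated/I)^k = (1.3176)^1.287 = 1.4261
t = t_rated * (I_rated/I)^k = 15.96 * 1.4261 = 22.76 hr

22.76 hr


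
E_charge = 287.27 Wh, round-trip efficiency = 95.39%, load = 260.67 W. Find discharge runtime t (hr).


Step 1: E_discharge = eta/100 * E_charge = 95.39/100 * 287.27 = 274.03 Wh
Step 2: t = E_discharge / P = 274.03 / 260.67 = 1.051 hr

1.051 hr


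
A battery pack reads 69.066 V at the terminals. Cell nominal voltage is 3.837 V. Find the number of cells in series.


n = V_pack / V_cell = 69.066 / 3.837 = 18

18


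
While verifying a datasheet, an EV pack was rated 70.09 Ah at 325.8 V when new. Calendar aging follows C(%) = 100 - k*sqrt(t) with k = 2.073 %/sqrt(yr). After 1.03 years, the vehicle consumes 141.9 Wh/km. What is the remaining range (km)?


Step 1: capacity retention = 100 - 2.073 * sqrt(1.03) = 100 - 2.073 * 1.0149 = 97.896%
Step 2: C_now = 70.09 * 97.896/100 = 68.615 Ah
Step 3: E_pack = V * C_now = 325.8 * 68.615 = 22355 Wh
Step 4: range = E_pack / consumption = 22355 / 141.9 = 157.5 km

157.5 km


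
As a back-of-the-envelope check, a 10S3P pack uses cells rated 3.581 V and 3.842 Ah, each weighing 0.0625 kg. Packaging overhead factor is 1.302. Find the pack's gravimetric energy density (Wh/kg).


Step 1: V_pack = 10 * 3.581 = 35.81 V
Step 2: C_pack = 3 * 3.842 = 11.526 Ah
Step 3: E_pack = V_pack * C_pack = 35.81 * 11.526 = 412.75 Wh
Step 4: m_pack = 10 * 3 * 0.0625 * 1.302 = 2.4413 kg
Step 5: ED = E_pack / m_pack = 412.75 / 2.4413 = 169.1 Wh/kg

169.1 Wh/kg


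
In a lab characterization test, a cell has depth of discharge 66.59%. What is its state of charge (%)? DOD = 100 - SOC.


SOC = 100 - DOD = 100 - 66.59 = 33.41%

33.41%


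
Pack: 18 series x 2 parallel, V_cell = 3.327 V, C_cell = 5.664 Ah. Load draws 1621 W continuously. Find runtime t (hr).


Step 1: E_pack = Ns * V_cell * Np * C_cell = 18 * 3.327 * 2 * 5.664 = 678.39 Wh
Step 2: t = E_pack / P = 678.39 / 1621 = 0.4185 hr

0.4185 hr


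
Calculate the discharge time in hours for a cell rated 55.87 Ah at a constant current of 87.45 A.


t = capacity / current = 55.87 / 87.45 = 0.6389 hr

0.6389 hr


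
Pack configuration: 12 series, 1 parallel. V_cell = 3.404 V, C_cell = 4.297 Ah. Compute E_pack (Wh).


E = Ns * Vcell * Np * Ccell = 12 * 3.404 * 1 * 4.297 = 175.5 Wh

175.5 Wh


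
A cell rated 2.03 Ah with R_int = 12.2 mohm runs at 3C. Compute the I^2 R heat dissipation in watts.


Convert: R = 12.2 mohm = 0.0122 ohm
Step 1: I = C_rate * capacity = 3 * 2.03 = 6.09 A
Step 2: Q = I^2 * R = 6.09^2 * 0.0122 = 37.088 * 0.0122 = 0.4525 W

0.4525 W


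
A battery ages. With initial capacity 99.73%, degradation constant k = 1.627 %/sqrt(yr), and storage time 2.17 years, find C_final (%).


sqrt(t) = sqrt(2.17) = 1.4731
C_final = 99.73 - 1.627 * 1.4731 = 97.33%

97.33%


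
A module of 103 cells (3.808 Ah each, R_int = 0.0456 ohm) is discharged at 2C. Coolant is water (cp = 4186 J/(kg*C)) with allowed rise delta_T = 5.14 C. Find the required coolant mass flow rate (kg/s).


Step 1: I = 2 * 3.808 = 7.616 A
Step 2: Q_cell = I^2 * R = 7.616^2 * 0.0456 = 2.645 W
Step 3: Q_total = 103 * 2.645 = 272.44 W
Step 4: m_dot = Q_total / (cp * dT) = 272.44 / (4186 * 5.14) = 0.01266 kg/s

0.01266 kg/s


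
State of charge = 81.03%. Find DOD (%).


Complement of SOC: DOD = 100% - 81.03% = 18.97%

18.97%


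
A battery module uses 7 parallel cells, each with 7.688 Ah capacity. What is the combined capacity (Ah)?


Parallel capacities add: 7 * 7.688 Ah = 53.816 Ah

53.816 Ah


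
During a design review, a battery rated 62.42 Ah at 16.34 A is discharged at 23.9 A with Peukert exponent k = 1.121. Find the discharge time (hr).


t_rated = C / I_rated = 62.42 / 16.34 = 3.8201 hr
(I_rated/I)^k = (0.68368)^1.121 = 0.65294
t = t_rated * (I_rated/I)^k = 3.8201 * 0.65294 = 2.494 hr

2.494 hr


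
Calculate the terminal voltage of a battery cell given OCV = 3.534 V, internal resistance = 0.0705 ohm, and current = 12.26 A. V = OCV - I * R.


V = OCV - I*R = 3.534 - 12.26 * 0.0705 = 2.670 V

2.670 V


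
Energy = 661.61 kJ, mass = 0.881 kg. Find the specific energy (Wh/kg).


Convert: E = 661.61 kJ = 183.78 Wh
ED = E / m = 183.78 / 0.881 = 208.6 Wh/kg

208.6 Wh/kg


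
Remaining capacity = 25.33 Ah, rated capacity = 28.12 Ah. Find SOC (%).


SOC% = 25.33 / 28.12 * 100 = 90.08%

90.08%


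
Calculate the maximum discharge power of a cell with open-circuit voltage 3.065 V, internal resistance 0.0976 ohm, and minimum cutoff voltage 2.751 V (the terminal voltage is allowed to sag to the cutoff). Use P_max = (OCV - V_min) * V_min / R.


P_max = (OCV - V_min) * V_min / R = (3.065 - 2.751) * 2.751 / 0.0976 = 0.314 * 2.751 / 0.0976 = 8.851 W

8.851 W


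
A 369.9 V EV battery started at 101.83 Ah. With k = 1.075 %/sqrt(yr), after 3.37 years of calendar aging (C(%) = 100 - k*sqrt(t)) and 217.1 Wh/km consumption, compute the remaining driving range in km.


Step 1: capacity retention = 100 - 1.075 * sqrt(3.37) = 100 - 1.075 * 1.8358 = 98.027%
Step 2: C_now = 101.83 * 98.027/100 = 99.821 Ah
Step 3: E_pack = V * C_now = 369.9 * 99.821 = 36924 Wh
Step 4: range = E_pack / consumption = 36924 / 217.1 = 170.1 km

170.1 km


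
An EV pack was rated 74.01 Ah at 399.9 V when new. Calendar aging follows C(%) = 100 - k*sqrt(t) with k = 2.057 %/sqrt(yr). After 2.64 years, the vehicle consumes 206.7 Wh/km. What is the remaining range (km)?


Step 1: capacity retention = 100 - 2.057 * sqrt(2.64) = 100 - 2.057 * 1.6248 = 96.658%
Step 2: C_now = 74.01 * 96.658/100 = 71.537 Ah
Step 3: E_pack = V * C_now = 399.9 * 71.537 = 28608 Wh
Step 4: range = E_pack / consumption = 28608 / 206.7 = 138.4 km

138.4 km


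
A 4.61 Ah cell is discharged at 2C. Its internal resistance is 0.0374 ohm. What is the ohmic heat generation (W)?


Step 1: I = C_rate * capacity = 2 * 4.61 = 9.22 A
Step 2: Q = I^2 * R = 9.22^2 * 0.0374 = 85.008 * 0.0374 = 3.179 W

3.179 W


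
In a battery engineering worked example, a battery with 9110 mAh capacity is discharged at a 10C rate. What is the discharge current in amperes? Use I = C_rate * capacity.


Convert: capacity = 9110 mAh = 9.11 Ah
At 10C: I = 10 * 9.11 Ah = 91.1 A

91.1 A


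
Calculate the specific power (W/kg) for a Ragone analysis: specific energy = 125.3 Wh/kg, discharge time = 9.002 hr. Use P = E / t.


P_specific = E / t = 125.3 / 9.002 = 13.92 W/kg

13.92 W/kg


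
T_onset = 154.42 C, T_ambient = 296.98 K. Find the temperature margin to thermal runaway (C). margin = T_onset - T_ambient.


Convert: T_ambient = 296.98 K = 23.83 C
margin = 154.42 - 23.83 = 130.59 C

130.59 C


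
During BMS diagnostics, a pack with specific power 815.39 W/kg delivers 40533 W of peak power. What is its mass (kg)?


m = P / SP = 40533 / 815.39 = 49.71 kg

49.71 kg


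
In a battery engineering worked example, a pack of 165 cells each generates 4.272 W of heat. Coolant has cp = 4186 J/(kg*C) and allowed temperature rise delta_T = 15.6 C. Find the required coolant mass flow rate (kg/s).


Q_total = 165 * 4.272 = 704.88 W
m_dot = Q_total / (cp * dT) = 704.88 / (4186 * 15.6) = 0.01079 kg/s

0.01079 kg/s


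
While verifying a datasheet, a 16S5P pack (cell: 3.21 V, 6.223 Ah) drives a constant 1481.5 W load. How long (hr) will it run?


Step 1: E_pack = Ns * V_cell * Np * C_cell = 16 * 3.21 * 5 * 6.223 = 1598.1 Wh
Step 2: t = E_pack / P = 1598.1 / 1481.5 = 1.079 hr

1.079 hr


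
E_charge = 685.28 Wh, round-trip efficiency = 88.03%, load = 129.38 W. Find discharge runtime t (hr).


Step 1: E_discharge = eta/100 * E_charge = 88.03/100 * 685.28 = 603.25 Wh
Step 2: t = E_discharge / P = 603.25 / 129.38 = 4.663 hr

4.663 hr


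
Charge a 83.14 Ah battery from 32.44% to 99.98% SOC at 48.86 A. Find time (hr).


Step 1: dSOC = 99.98% - 32.44% = 67.54%
Step 2: delta_Ah = 83.14 * 67.54 / 100 = 56.153 Ah
Step 3: t = 56.153 / 48.86 = 1.149 hr

1.149 hr


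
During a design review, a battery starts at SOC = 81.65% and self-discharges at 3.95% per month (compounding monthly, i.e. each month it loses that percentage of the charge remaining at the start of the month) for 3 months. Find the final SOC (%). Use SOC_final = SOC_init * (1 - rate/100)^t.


Monthly retention factor = 1 - 3.95/100 = 0.9605
Over 3 months: factor^3 = 0.88612
SOC_final = 81.65 * 0.88612 = 72.35%

72.35%


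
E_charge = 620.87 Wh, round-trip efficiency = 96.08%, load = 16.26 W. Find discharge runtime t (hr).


Step 1: E_discharge = eta/100 * E_charge = 96.08/100 * 620.87 = 596.53 Wh
Step 2: t = E_discharge / P = 596.53 / 16.26 = 36.69 hr

36.69 hr


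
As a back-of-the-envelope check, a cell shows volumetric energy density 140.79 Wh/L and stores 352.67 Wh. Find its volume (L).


V = E / ED = 352.67 / 140.79 = 2.505 L

2.505 L


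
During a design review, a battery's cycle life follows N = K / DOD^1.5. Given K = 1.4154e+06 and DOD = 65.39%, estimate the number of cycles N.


Step 1: DOD^1.5 = 65.39^1.5 = 528.77
Step 2: N = 1.4154e+06 / 528.77 = 2677 cycles

2677 cycles


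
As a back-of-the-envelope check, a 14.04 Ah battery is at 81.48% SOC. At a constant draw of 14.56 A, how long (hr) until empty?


Step 1: remaining = SOC/100 * C_total = 81.48/100 * 14.04 = 11.44 Ah
Step 2: t = remaining / I = 11.44 / 14.56 = 0.7857 hr

0.7857 hr
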